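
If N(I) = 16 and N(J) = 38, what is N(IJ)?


N(IJ) = N(I) * N(J)
= 16 * 38
= 608

608


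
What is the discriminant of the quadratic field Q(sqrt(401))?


For K = Q(sqrt(d)) with d squarefree: disc(K) = d if d = 1 mod 4, and disc(K) = 4d if d = 2 or 3 mod 4.
Here d = 401, and d mod 4 = 1.
d = 1 mod 4 (O_K = Z[(1+sqrt(d))/2]), so disc(K) = d = 401

401


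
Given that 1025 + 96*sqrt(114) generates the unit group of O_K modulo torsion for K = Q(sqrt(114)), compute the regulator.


epsilon = 1025 + 96*sqrt(114)
= 2049.9995
R = ln(2049.9995)
= 7.6256

7.6256


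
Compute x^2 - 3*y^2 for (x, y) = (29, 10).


x^2 - d*y^2
= 29^2 - 3*10^2
= 841 - 300
= 541

541


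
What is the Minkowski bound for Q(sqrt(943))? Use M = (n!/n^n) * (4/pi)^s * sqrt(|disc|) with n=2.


d = 943, d mod 4 = 3, so disc(K) = 4d = 3772; |disc(K)| = 3772
Real quadratic field, so n = 2, s = r2 = 0, r1 = 2
M = (n!/n^n) * (4/pi)^s * sqrt(|disc(K)|) = (2!/2^2) * (4/pi)^0 * sqrt(3772)
= 0.5 * 1.000000 * 61.416610
= 30.7083

30.7083


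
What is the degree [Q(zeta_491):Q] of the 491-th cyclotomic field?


The degree equals Euler's totient phi(491).
491 = 491
phi(491) = 490

490


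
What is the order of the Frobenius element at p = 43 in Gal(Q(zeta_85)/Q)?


The Frobenius at p in Gal(Q(zeta_n)/Q) = (Z/nZ)* is the class of p, so its order is ord_85(43), the smallest k >= 1 with 43^k = 1 mod 85.
n = 85 = 5 * 17, phi(85) = 64; the order divides phi(n).
Divisors of 64: 1, 2, 4, 8, 16, 32, 64
Repeated squaring mod 85: 43^1 = 43, 43^2 = 64, 43^4 = 16, 43^8 = 1, 43^16 = 1, 43^32 = 1, 43^64 = 1
Test divisors in increasing order:
  k=1: 43^1 = 43 mod 85
  k=2: 43^2 = 64 mod 85
  k=4: 43^4 = 16 mod 85
  k=8: 43^8 = 1 mod 85  <- first divisor giving 1
Order = 8

8


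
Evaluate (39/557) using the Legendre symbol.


p = 557 is prime, so compute (39/557) with the reciprocity algorithm (Jacobi-symbol steps: pull out 2s via (2/n), flip via reciprocity, reduce):
  reciprocity: (39/557) -> +(557/39)
  reduce: (11/39)
  reciprocity: (11/39) -> -(39/11)
  reduce: (6/11)
  pull out 2: (2/11) = -1  (since 11 mod 8 = 3)
  reciprocity: (3/11) -> -(11/3)
  reduce: (2/3)
  pull out 2: (2/3) = -1  (since 3 mod 8 = 3)
  (1/3) = 1
Product of signs = 1
(39/557) = 1

1


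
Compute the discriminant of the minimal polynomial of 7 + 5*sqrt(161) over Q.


The element 7 + 5*sqrt(161) has minimal polynomial:
x^2 - 14*x - 3976
Discriminant = (-14)^2 - 4*(-3976)
= 196 + 15904
= 16100

16100


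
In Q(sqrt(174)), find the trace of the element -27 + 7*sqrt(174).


Tr(a + b*sqrt(d)) = (a + b*sqrt(d)) + (a - b*sqrt(d)) = 2a
= 2 * (-27)
= -54

-54


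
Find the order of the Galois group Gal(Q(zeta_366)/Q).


|Gal(Q(zeta_366)/Q)| = phi(366)
= 120

120


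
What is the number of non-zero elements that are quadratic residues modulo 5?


For prime p, the number of non-zero quadratic residues is (p-1)/2.
= (5-1)/2
= 2

2


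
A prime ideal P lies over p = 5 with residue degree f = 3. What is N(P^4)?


N(P^a) = p^(a*f)
= 5^(4*3)
= 5^12
= 244140625

244140625


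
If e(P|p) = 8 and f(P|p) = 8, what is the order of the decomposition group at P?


|D_P| = e * f
= 8 * 8
= 64

64


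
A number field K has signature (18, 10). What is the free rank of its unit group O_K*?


By Dirichlet's unit theorem:
rank = r1 + r2 - 1
= 18 + 10 - 1
= 27

27


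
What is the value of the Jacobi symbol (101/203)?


Compute (101/203) via quadratic reciprocity:
  reciprocity: (101/203) -> +(203/101)
  reduce: (1/101)
  (1/101) = 1
Product of signs = 1

1


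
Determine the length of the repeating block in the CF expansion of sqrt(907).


Run the CF algorithm for sqrt(907).
a_0 = floor(sqrt(907)) = 30; set m_0=0, q_0=1.
Recurrence: m' = q*a - m,  q' = (d - m'^2)/q,  a' = floor((a_0 + m')/q').
  step 1: m=30, q=7, a=8
  step 2: m=26, q=33, a=1
  step 3: m=7, q=26, a=1
  step 4: m=19, q=21, a=2
  step 5: m=23, q=18, a=2
  step 6: m=13, q=41, a=1
  step 7: m=28, q=3, a=19
  step 8: m=29, q=22, a=2
  step 9: m=15, q=31, a=1
  step 10: m=16, q=21, a=2
  step 11: m=26, q=11, a=5
  step 12: m=29, q=6, a=9
  step 13: m=25, q=47, a=1
  step 14: m=22, q=9, a=5
  step 15: m=23, q=42, a=1
  step 16: m=19, q=13, a=3
  step 17: m=20, q=39, a=1
  step 18: m=19, q=14, a=3
  step 19: m=23, q=27, a=1
  step 20: m=4, q=33, a=1
  step 21: m=29, q=2, a=29
  step 22: m=29, q=33, a=1
  step 23: m=4, q=27, a=1
  step 24: m=23, q=14, a=3
  step 25: m=19, q=39, a=1
  step 26: m=20, q=13, a=3
  step 27: m=19, q=42, a=1
  step 28: m=23, q=9, a=5
  step 29: m=22, q=47, a=1
  step 30: m=25, q=6, a=9
  step 31: m=29, q=11, a=5
  step 32: m=26, q=21, a=2
  step 33: m=16, q=31, a=1
  step 34: m=15, q=22, a=2
  step 35: m=29, q=3, a=19
  step 36: m=28, q=41, a=1
  step 37: m=13, q=18, a=2
  step 38: m=23, q=21, a=2
  step 39: m=19, q=26, a=1
  step 40: m=7, q=33, a=1
  step 41: m=26, q=7, a=8
  step 42: m=30, q=1, a=60
a_42 = 2*a_0 = 60, so the period closes here.
sqrt(907) = [30; 8, 1, 1, 2, 2, 1, 19, 2, 1, 2, 5, 9, 1, 5, 1, 3, 1, 3, 1, 1, 29, 1, 1, 3, 1, 3, 1, 5, 1, 9, 5, 2, 1, 2, 19, 1, 2, 2, 1, 1, 8, 60]
Period length = 42

42


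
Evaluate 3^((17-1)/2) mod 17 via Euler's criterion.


p = 17 is prime and the exponent is (p-1)/2 = 8, so by Euler's criterion 3^8 = (3/17) = +1 or -1 mod 17.
Compute by square-and-multiply:
  8 = 8 (binary 1000)
  Repeated squaring mod 17: 3^1 = 3, 3^2 = 9, 3^4 = 13, 3^8 = 16
  3^8 = 16 mod 17
Result 16 = p - 1 = -1 mod 17: 3 is a quadratic non-residue mod 17. As a residue in [0, p-1] the value is 16.
3^8 mod 17 = 16

16


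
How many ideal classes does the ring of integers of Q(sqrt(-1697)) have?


K = Q(sqrt(-1697)). d mod 4 = 3, so D = disc(K) = 4d = -6788
h(K) equals the number of primitive reduced positive-definite forms (a, b, c) = a*x^2 + b*x*y + c*y^2 with b^2 - 4ac = D,
where reduced means |b| <= a <= c, with b >= 0 whenever |b| = a or a = c, and primitive means gcd(a, b, c) = 1.
Reduced forces 3a^2 <= |D| = 6788, so 1 <= a <= 47; b must have the parity of D, and c = (b^2 - D)/(4a) must be an integer >= a.
Enumerate a = 1..47, b in [-a, a]:
  a=1: (1, 0, 1697)  [1]
  a=2: (2, 2, 849)  [1]
  a=3: (3, -2, 566), (3, 2, 566)  [2]
  a=4..5: none
  a=6: (6, -2, 283), (6, 2, 283)  [2]
  a=7: (7, -4, 243), (7, 4, 243)  [2]
  a=8: none
  a=9: (9, -4, 189), (9, 4, 189)  [2]
  a=10..13: none
  a=14: (14, -10, 123), (14, 10, 123)  [2]
  a=15..17: none
  a=18: (18, -14, 97), (18, 14, 97)  [2]
  a=19..20: none
  a=21: (21, -10, 82), (21, -4, 81), (21, 4, 81), (21, 10, 82)  [4]
  a=22..26: none
  a=27: (27, -4, 63), (27, 4, 63)  [2]
  a=28..30: none
  a=31: (31, -30, 62), (31, 30, 62)  [2]
  a=32..40: none
  a=41: (41, -10, 42), (41, 10, 42)  [2]
  a=42: (42, -38, 49), (42, 38, 49)  [2]
  a=43: (43, -36, 47), (43, 36, 47)  [2]
  a=44..47: none
Total reduced forms: 1 + 1 + 2 + 2 + 2 + 2 + 2 + 2 + 4 + 2 + 2 + 2 + 2 + 2 = 28
h = 28

28


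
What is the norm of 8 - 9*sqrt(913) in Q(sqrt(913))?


N(a + b*sqrt(d)) = a^2 - d*b^2
= (8)^2 - (913)*(-9)^2
= 64 - 73953
= -73889

-73889


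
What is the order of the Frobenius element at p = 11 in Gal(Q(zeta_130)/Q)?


The Frobenius at p in Gal(Q(zeta_n)/Q) = (Z/nZ)* is the class of p, so its order is ord_130(11), the smallest k >= 1 with 11^k = 1 mod 130.
n = 130 = 2 * 5 * 13, phi(130) = 48; the order divides phi(n).
Divisors of 48: 1, 2, 3, 4, 6, 8, 12, 16, 24, 48
Repeated squaring mod 130: 11^1 = 11, 11^2 = 121, 11^4 = 81, 11^8 = 61, 11^16 = 81, 11^32 = 61
Test divisors in increasing order:
  k=1: 11^1 = 11 mod 130
  k=2: 11^2 = 121 mod 130
  k=3: 11^3 = 121 * 11 = 31 mod 130
  k=4: 11^4 = 81 mod 130
  k=6: 11^6 = 81 * 121 = 51 mod 130
  k=8: 11^8 = 61 mod 130
  k=12: 11^12 = 61 * 81 = 1 mod 130  <- first divisor giving 1
Order = 12

12


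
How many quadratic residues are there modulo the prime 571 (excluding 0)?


For prime p, the number of non-zero quadratic residues is (p-1)/2.
= (571-1)/2
= 285

285


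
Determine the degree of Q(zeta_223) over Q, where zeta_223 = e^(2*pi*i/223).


The degree equals Euler's totient phi(223).
223 = 223
phi(223) = 222

222


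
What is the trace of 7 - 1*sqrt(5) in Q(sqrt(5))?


Tr(a + b*sqrt(d)) = (a + b*sqrt(d)) + (a - b*sqrt(d)) = 2a
= 2 * (7)
= 14

14


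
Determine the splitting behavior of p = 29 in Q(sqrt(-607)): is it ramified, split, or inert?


K = Q(sqrt(-607)). Since d mod 4 = 1, disc(K) = -607.
Check p | disc: -607 mod 29 = 2.
p does not divide disc. Compute Legendre symbol (d/p):
2^((29-1)/2) mod 29 = -1
(d/p) = -1, so p is inert: (p) stays prime with e=1, f=2, g=1.
Therefore p is inert.

inert


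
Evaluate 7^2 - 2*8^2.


x^2 - d*y^2
= 7^2 - 2*8^2
= 49 - 128
= -79

-79


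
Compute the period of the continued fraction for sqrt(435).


Run the CF algorithm for sqrt(435).
a_0 = floor(sqrt(435)) = 20; set m_0=0, q_0=1.
Recurrence: m' = q*a - m,  q' = (d - m'^2)/q,  a' = floor((a_0 + m')/q').
  step 1: m=20, q=35, a=1
  step 2: m=15, q=6, a=5
  step 3: m=15, q=35, a=1
  step 4: m=20, q=1, a=40
a_4 = 2*a_0 = 40, so the period closes here.
sqrt(435) = [20; 1, 5, 1, 40]
Period length = 4

4


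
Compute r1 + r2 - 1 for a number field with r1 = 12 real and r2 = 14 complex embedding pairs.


By Dirichlet's unit theorem:
rank = r1 + r2 - 1
= 12 + 14 - 1
= 25

25


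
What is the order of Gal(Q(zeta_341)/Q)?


|Gal(Q(zeta_341)/Q)| = phi(341)
= 300

300


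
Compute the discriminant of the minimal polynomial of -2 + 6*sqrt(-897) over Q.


The element -2 + 6*sqrt(-897) has minimal polynomial:
x^2 + 4*x + 32296
Discriminant = (4)^2 - 4*(32296)
= 16 - 129184
= -129168

-129168


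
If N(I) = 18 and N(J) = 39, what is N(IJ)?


N(IJ) = N(I) * N(J)
= 18 * 39
= 702

702


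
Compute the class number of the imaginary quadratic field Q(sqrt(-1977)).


K = Q(sqrt(-1977)). d mod 4 = 3, so D = disc(K) = 4d = -7908
h(K) equals the number of primitive reduced positive-definite forms (a, b, c) = a*x^2 + b*x*y + c*y^2 with b^2 - 4ac = D,
where reduced means |b| <= a <= c, with b >= 0 whenever |b| = a or a = c, and primitive means gcd(a, b, c) = 1.
Reduced forces 3a^2 <= |D| = 7908, so 1 <= a <= 51; b must have the parity of D, and c = (b^2 - D)/(4a) must be an integer >= a.
Enumerate a = 1..51, b in [-a, a]:
  a=1: (1, 0, 1977)  [1]
  a=2: (2, 2, 989)  [1]
  a=3: (3, 0, 659)  [1]
  a=4..5: none
  a=6: (6, 6, 331)  [1]
  a=7: (7, -4, 283), (7, 4, 283)  [2]
  a=8..10: none
  a=11: (11, -10, 182), (11, 10, 182)  [2]
  a=12: none
  a=13: (13, -10, 154), (13, 10, 154)  [2]
  a=14: (14, -10, 143), (14, 10, 143)  [2]
  a=15..20: none
  a=21: (21, -18, 98), (21, 18, 98)  [2]
  a=22: (22, -10, 91), (22, 10, 91)  [2]
  a=23: (23, -2, 86), (23, 2, 86)  [2]
  a=24..25: none
  a=26: (26, -10, 77), (26, 10, 77)  [2]
  a=27..28: none
  a=29: (29, -26, 74), (29, 26, 74)  [2]
  a=30: none
  a=31: (31, -20, 67), (31, 20, 67)  [2]
  a=32: none
  a=33: (33, -12, 61), (33, 12, 61)  [2]
  a=34..36: none
  a=37: (37, -26, 58), (37, 26, 58)  [2]
  a=38: none
  a=39: (39, -36, 59), (39, 36, 59)  [2]
  a=40: none
  a=41: (41, -28, 53), (41, 28, 53)  [2]
  a=42: (42, -18, 49), (42, 18, 49)  [2]
  a=43: (43, -2, 46), (43, 2, 46)  [2]
  a=44..51: none
Total reduced forms: 1 + 1 + 1 + 1 + 2 + 2 + 2 + 2 + 2 + 2 + 2 + 2 + 2 + 2 + 2 + 2 + 2 + 2 + 2 + 2 = 36
h = 36

36


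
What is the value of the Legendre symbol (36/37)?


p = 37 is prime, so compute (36/37) with the reciprocity algorithm (Jacobi-symbol steps: pull out 2s via (2/n), flip via reciprocity, reduce):
  pull out 2: (2/37) = -1  (since 37 mod 8 = 5)
  pull out 2: (2/37) = -1  (since 37 mod 8 = 5)
  reciprocity: (9/37) -> +(37/9)
  reduce: (1/9)
  (1/9) = 1
Product of signs = 1
(36/37) = 1

1


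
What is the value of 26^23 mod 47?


p = 47 is prime and the exponent is (p-1)/2 = 23, so by Euler's criterion 26^23 = (26/47) = +1 or -1 mod 47.
Compute by square-and-multiply:
  23 = 16 + 4 + 2 + 1 (binary 10111)
  Repeated squaring mod 47: 26^1 = 26, 26^2 = 18, 26^4 = 42, 26^8 = 25, 26^16 = 14
  26^23 = 26^16 * 26^4 * 26^2 * 26^1 = 14 * 42 * 18 * 26 mod 47
    14 * 42 = 588 = 24 mod 47
    24 * 18 = 432 = 9 mod 47
    9 * 26 = 234 = 46 mod 47
  26^23 = 46 mod 47
Result 46 = p - 1 = -1 mod 47: 26 is a quadratic non-residue mod 47. As a residue in [0, p-1] the value is 46.
26^23 mod 47 = 46

46


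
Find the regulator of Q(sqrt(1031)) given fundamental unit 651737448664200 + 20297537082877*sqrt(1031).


epsilon = 651737448664200 + 20297537082877*sqrt(1031)
= 1.3035e+15
R = ln(1.3035e+15)
= 34.8038

34.8038


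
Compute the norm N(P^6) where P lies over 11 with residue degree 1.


N(P^a) = p^(a*f)
= 11^(6*1)
= 11^6
= 1771561

1771561


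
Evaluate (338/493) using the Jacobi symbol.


Compute (338/493) via quadratic reciprocity:
  pull out 2: (2/493) = -1  (since 493 mod 8 = 5)
  reciprocity: (169/493) -> +(493/169)
  reduce: (155/169)
  reciprocity: (155/169) -> +(169/155)
  reduce: (14/155)
  pull out 2: (2/155) = -1  (since 155 mod 8 = 3)
  reciprocity: (7/155) -> -(155/7)
  reduce: (1/7)
  (1/7) = 1
Product of signs = -1

-1


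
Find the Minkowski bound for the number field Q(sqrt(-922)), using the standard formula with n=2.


d = -922, d mod 4 = 2, so disc(K) = 4d = -3688; |disc(K)| = 3688
Imaginary quadratic field, so n = 2, s = r2 = 1, r1 = 0
M = (n!/n^n) * (4/pi)^s * sqrt(|disc(K)|) = (2!/2^2) * (4/pi)^1 * sqrt(3688)
= 0.5 * 1.273240 * 60.728906
= 38.6612

38.6612


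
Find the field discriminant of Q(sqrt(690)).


For K = Q(sqrt(d)) with d squarefree: disc(K) = d if d = 1 mod 4, and disc(K) = 4d if d = 2 or 3 mod 4.
Here d = 690, and d mod 4 = 2.
d = 2 mod 4, not 1 (O_K = Z[sqrt(d)]), so disc(K) = 4d = 4 * (690) = 2760

2760


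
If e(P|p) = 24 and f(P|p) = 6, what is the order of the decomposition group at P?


|D_P| = e * f
= 24 * 6
= 144

144


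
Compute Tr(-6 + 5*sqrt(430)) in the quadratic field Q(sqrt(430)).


Tr(a + b*sqrt(d)) = (a + b*sqrt(d)) + (a - b*sqrt(d)) = 2a
= 2 * (-6)
= -12

-12


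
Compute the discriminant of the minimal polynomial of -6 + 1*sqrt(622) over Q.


The element -6 + 1*sqrt(622) has minimal polynomial:
x^2 + 12*x - 586
Discriminant = (12)^2 - 4*(-586)
= 144 + 2344
= 2488

2488


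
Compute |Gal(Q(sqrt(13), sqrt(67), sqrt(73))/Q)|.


The 3 square roots of distinct primes are multiplicatively independent over Q,
so [K:Q] = 2^3 and Gal(K/Q) is isomorphic to (Z/2Z)^3.
|Gal| = 2^3 = 8

8


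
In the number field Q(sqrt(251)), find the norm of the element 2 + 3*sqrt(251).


N(a + b*sqrt(d)) = a^2 - d*b^2
= (2)^2 - (251)*(3)^2
= 4 - 2259
= -2255

-2255


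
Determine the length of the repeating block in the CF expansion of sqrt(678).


Run the CF algorithm for sqrt(678).
a_0 = floor(sqrt(678)) = 26; set m_0=0, q_0=1.
Recurrence: m' = q*a - m,  q' = (d - m'^2)/q,  a' = floor((a_0 + m')/q').
  step 1: m=26, q=2, a=26
  step 2: m=26, q=1, a=52
a_2 = 2*a_0 = 52, so the period closes here.
sqrt(678) = [26; 26, 52]
Period length = 2

2


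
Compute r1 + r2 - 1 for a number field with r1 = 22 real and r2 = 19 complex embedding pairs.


By Dirichlet's unit theorem:
rank = r1 + r2 - 1
= 22 + 19 - 1
= 40

40


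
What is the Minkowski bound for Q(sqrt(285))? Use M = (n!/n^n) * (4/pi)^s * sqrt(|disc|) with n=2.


d = 285, d mod 4 = 1, so disc(K) = d = 285; |disc(K)| = 285
Real quadratic field, so n = 2, s = r2 = 0, r1 = 2
M = (n!/n^n) * (4/pi)^s * sqrt(|disc(K)|) = (2!/2^2) * (4/pi)^0 * sqrt(285)
= 0.5 * 1.000000 * 16.881943
= 8.4410

8.4410


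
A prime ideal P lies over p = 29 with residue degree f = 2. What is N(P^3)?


N(P^a) = p^(a*f)
= 29^(3*2)
= 29^6
= 594823321

594823321


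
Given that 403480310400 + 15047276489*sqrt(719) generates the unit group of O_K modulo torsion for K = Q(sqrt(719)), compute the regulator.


epsilon = 403480310400 + 15047276489*sqrt(719)
= 8.0696e+11
R = ln(8.0696e+11)
= 27.4165

27.4165


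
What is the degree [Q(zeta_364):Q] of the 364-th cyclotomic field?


The degree equals Euler's totient phi(364).
364 = 2^2 * 7 * 13
phi(364) = 144

144


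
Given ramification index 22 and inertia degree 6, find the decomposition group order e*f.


|D_P| = e * f
= 22 * 6
= 132

132


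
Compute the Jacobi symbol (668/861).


Compute (668/861) via quadratic reciprocity:
  pull out 2: (2/861) = -1  (since 861 mod 8 = 5)
  pull out 2: (2/861) = -1  (since 861 mod 8 = 5)
  reciprocity: (167/861) -> +(861/167)
  reduce: (26/167)
  pull out 2: (2/167) = +1  (since 167 mod 8 = 7)
  reciprocity: (13/167) -> +(167/13)
  reduce: (11/13)
  reciprocity: (11/13) -> +(13/11)
  reduce: (2/11)
  pull out 2: (2/11) = -1  (since 11 mod 8 = 3)
  (1/11) = 1
Product of signs = -1

-1


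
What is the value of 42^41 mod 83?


p = 83 is prime and the exponent is (p-1)/2 = 41, so by Euler's criterion 42^41 = (42/83) = +1 or -1 mod 83.
Compute by square-and-multiply:
  41 = 32 + 8 + 1 (binary 101001)
  Repeated squaring mod 83: 42^1 = 42, 42^2 = 21, 42^4 = 26, 42^8 = 12, 42^16 = 61, 42^32 = 69
  42^41 = 42^32 * 42^8 * 42^1 = 69 * 12 * 42 mod 83
    69 * 12 = 828 = 81 mod 83
    81 * 42 = 3402 = 82 mod 83
  42^41 = 82 mod 83
Result 82 = p - 1 = -1 mod 83: 42 is a quadratic non-residue mod 83. As a residue in [0, p-1] the value is 82.
42^41 mod 83 = 82

82


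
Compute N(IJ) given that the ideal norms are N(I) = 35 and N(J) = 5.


N(IJ) = N(I) * N(J)
= 35 * 5
= 175

175


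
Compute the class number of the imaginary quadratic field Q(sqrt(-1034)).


K = Q(sqrt(-1034)). d mod 4 = 2, so D = disc(K) = 4d = -4136
h(K) equals the number of primitive reduced positive-definite forms (a, b, c) = a*x^2 + b*x*y + c*y^2 with b^2 - 4ac = D,
where reduced means |b| <= a <= c, with b >= 0 whenever |b| = a or a = c, and primitive means gcd(a, b, c) = 1.
Reduced forces 3a^2 <= |D| = 4136, so 1 <= a <= 37; b must have the parity of D, and c = (b^2 - D)/(4a) must be an integer >= a.
Enumerate a = 1..37, b in [-a, a]:
  a=1: (1, 0, 1034)  [1]
  a=2: (2, 0, 517)  [1]
  a=3: (3, -2, 345), (3, 2, 345)  [2]
  a=4: none
  a=5: (5, -2, 207), (5, 2, 207)  [2]
  a=6: (6, -4, 173), (6, 4, 173)  [2]
  a=7: (7, -6, 149), (7, 6, 149)  [2]
  a=8: none
  a=9: (9, -2, 115), (9, 2, 115)  [2]
  a=10: (10, -8, 105), (10, 8, 105)  [2]
  a=11: (11, 0, 94)  [1]
  a=12..13: none
  a=14: (14, -8, 75), (14, 8, 75)  [2]
  a=15: (15, -8, 70), (15, -2, 69), (15, 2, 69), (15, 8, 70)  [4]
  a=16..17: none
  a=18: (18, -16, 61), (18, 16, 61)  [2]
  a=19: (19, -14, 57), (19, 14, 57)  [2]
  a=20: none
  a=21: (21, -20, 54), (21, -8, 50), (21, 8, 50), (21, 20, 54)  [4]
  a=22: (22, 0, 47)  [1]
  a=23: (23, -2, 45), (23, 2, 45)  [2]
  a=24: none
  a=25: (25, -8, 42), (25, 8, 42)  [2]
  a=26: none
  a=27: (27, -20, 42), (27, 20, 42)  [2]
  a=28..29: none
  a=30: (30, -28, 41), (30, -8, 35), (30, 8, 35), (30, 28, 41)  [4]
  a=31: (31, -24, 38), (31, 24, 38)  [2]
  a=32: none
  a=33: (33, -22, 35), (33, 22, 35)  [2]
  a=34..37: none
Total reduced forms: 1 + 1 + 2 + 2 + 2 + 2 + 2 + 2 + 1 + 2 + 4 + 2 + 2 + 4 + 1 + 2 + 2 + 2 + 4 + 2 + 2 = 44
h = 44

44


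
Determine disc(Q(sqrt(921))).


For K = Q(sqrt(d)) with d squarefree: disc(K) = d if d = 1 mod 4, and disc(K) = 4d if d = 2 or 3 mod 4.
Here d = 921, and d mod 4 = 1.
d = 1 mod 4 (O_K = Z[(1+sqrt(d))/2]), so disc(K) = d = 921

921


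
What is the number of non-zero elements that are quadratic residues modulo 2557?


For prime p, the number of non-zero quadratic residues is (p-1)/2.
= (2557-1)/2
= 1278

1278


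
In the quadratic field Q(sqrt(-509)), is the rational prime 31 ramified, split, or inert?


K = Q(sqrt(-509)). Since d mod 4 = 3, disc(K) = -2036.
Check p | disc: -2036 mod 31 = 10.
p does not divide disc. Compute Legendre symbol (d/p):
18^((31-1)/2) mod 31 = 1
(d/p) = 1, so p splits: (p) = P*P' with e=1, f=1, g=2.
Therefore p is split.

split


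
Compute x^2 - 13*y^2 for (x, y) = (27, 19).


x^2 - d*y^2
= 27^2 - 13*19^2
= 729 - 4693
= -3964

-3964


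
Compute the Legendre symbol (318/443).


p = 443 is prime, so compute (318/443) with the reciprocity algorithm (Jacobi-symbol steps: pull out 2s via (2/n), flip via reciprocity, reduce):
  pull out 2: (2/443) = -1  (since 443 mod 8 = 3)
  reciprocity: (159/443) -> -(443/159)
  reduce: (125/159)
  reciprocity: (125/159) -> +(159/125)
  reduce: (34/125)
  pull out 2: (2/125) = -1  (since 125 mod 8 = 5)
  reciprocity: (17/125) -> +(125/17)
  reduce: (6/17)
  pull out 2: (2/17) = +1  (since 17 mod 8 = 1)
  reciprocity: (3/17) -> +(17/3)
  reduce: (2/3)
  pull out 2: (2/3) = -1  (since 3 mod 8 = 3)
  (1/3) = 1
Product of signs = 1
(318/443) = 1

1


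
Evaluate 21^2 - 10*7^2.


x^2 - d*y^2
= 21^2 - 10*7^2
= 441 - 490
= -49

-49


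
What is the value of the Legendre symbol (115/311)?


p = 311 is prime, so compute (115/311) with the reciprocity algorithm (Jacobi-symbol steps: pull out 2s via (2/n), flip via reciprocity, reduce):
  reciprocity: (115/311) -> -(311/115)
  reduce: (81/115)
  reciprocity: (81/115) -> +(115/81)
  reduce: (34/81)
  pull out 2: (2/81) = +1  (since 81 mod 8 = 1)
  reciprocity: (17/81) -> +(81/17)
  reduce: (13/17)
  reciprocity: (13/17) -> +(17/13)
  reduce: (4/13)
  pull out 2: (2/13) = -1  (since 13 mod 8 = 5)
  pull out 2: (2/13) = -1  (since 13 mod 8 = 5)
  (1/13) = 1
Product of signs = -1
(115/311) = -1

-1


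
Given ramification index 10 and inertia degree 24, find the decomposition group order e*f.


|D_P| = e * f
= 10 * 24
= 240

240


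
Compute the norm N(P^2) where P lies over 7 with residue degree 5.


N(P^a) = p^(a*f)
= 7^(2*5)
= 7^10
= 282475249

282475249


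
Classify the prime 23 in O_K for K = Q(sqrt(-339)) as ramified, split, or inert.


K = Q(sqrt(-339)). Since d mod 4 = 1, disc(K) = -339.
Check p | disc: -339 mod 23 = 6.
p does not divide disc. Compute Legendre symbol (d/p):
6^((23-1)/2) mod 23 = 1
(d/p) = 1, so p splits: (p) = P*P' with e=1, f=1, g=2.
Therefore p is split.

split


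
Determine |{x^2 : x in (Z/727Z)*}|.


For prime p, the number of non-zero quadratic residues is (p-1)/2.
= (727-1)/2
= 363

363


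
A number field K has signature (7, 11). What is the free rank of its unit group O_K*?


By Dirichlet's unit theorem:
rank = r1 + r2 - 1
= 7 + 11 - 1
= 17

17


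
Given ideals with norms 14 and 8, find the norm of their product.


N(IJ) = N(I) * N(J)
= 14 * 8
= 112

112


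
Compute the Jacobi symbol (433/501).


Compute (433/501) via quadratic reciprocity:
  reciprocity: (433/501) -> +(501/433)
  reduce: (68/433)
  pull out 2: (2/433) = +1  (since 433 mod 8 = 1)
  pull out 2: (2/433) = +1  (since 433 mod 8 = 1)
  reciprocity: (17/433) -> +(433/17)
  reduce: (8/17)
  pull out 2: (2/17) = +1  (since 17 mod 8 = 1)
  pull out 2: (2/17) = +1  (since 17 mod 8 = 1)
  pull out 2: (2/17) = +1  (since 17 mod 8 = 1)
  (1/17) = 1
Product of signs = 1

1


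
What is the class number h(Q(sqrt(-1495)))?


K = Q(sqrt(-1495)). d mod 4 = 1, so D = disc(K) = d = -1495
h(K) equals the number of primitive reduced positive-definite forms (a, b, c) = a*x^2 + b*x*y + c*y^2 with b^2 - 4ac = D,
where reduced means |b| <= a <= c, with b >= 0 whenever |b| = a or a = c, and primitive means gcd(a, b, c) = 1.
Reduced forces 3a^2 <= |D| = 1495, so 1 <= a <= 22; b must have the parity of D, and c = (b^2 - D)/(4a) must be an integer >= a.
Enumerate a = 1..22, b in [-a, a]:
  a=1: (1, 1, 374)  [1]
  a=2: (2, -1, 187), (2, 1, 187)  [2]
  a=3: none
  a=4: (4, -3, 94), (4, 3, 94)  [2]
  a=5: (5, 5, 76)  [1]
  a=6..7: none
  a=8: (8, -3, 47), (8, 3, 47)  [2]
  a=9: none
  a=10: (10, -5, 38), (10, 5, 38)  [2]
  a=11: (11, -1, 34), (11, 1, 34)  [2]
  a=12: none
  a=13: (13, 13, 32)  [1]
  a=14..15: none
  a=16: (16, -13, 26), (16, 13, 26)  [2]
  a=17: (17, -1, 22), (17, 1, 22)  [2]
  a=18: none
  a=19: (19, -5, 20), (19, 5, 20)  [2]
  a=20..21: none
  a=22: (22, 21, 22)  [1]
Total reduced forms: 1 + 2 + 2 + 1 + 2 + 2 + 2 + 1 + 2 + 2 + 2 + 1 = 20
h = 20

20


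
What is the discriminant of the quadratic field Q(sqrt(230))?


For K = Q(sqrt(d)) with d squarefree: disc(K) = d if d = 1 mod 4, and disc(K) = 4d if d = 2 or 3 mod 4.
Here d = 230, and d mod 4 = 2.
d = 2 mod 4, not 1 (O_K = Z[sqrt(d)]), so disc(K) = 4d = 4 * (230) = 920

920


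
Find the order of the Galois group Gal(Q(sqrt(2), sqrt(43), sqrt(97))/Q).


The 3 square roots of distinct primes are multiplicatively independent over Q,
so [K:Q] = 2^3 and Gal(K/Q) is isomorphic to (Z/2Z)^3.
|Gal| = 2^3 = 8

8


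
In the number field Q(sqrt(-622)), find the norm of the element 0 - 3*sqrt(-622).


N(a + b*sqrt(d)) = a^2 - d*b^2
= (0)^2 - (-622)*(-3)^2
= 0 + 5598
= 5598

5598


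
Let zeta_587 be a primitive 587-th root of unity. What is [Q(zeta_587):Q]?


The degree equals Euler's totient phi(587).
587 = 587
phi(587) = 586

586


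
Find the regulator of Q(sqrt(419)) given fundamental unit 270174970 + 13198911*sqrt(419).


epsilon = 270174970 + 13198911*sqrt(419)
= 5.4035e+08
R = ln(5.4035e+08)
= 20.1077

20.1077


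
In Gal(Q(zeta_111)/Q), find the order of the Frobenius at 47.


The Frobenius at p in Gal(Q(zeta_n)/Q) = (Z/nZ)* is the class of p, so its order is ord_111(47), the smallest k >= 1 with 47^k = 1 mod 111.
n = 111 = 3 * 37, phi(111) = 72; the order divides phi(n).
Divisors of 72: 1, 2, 3, 4, 6, 8, 9, 12, 18, 24, 36, 72
Repeated squaring mod 111: 47^1 = 47, 47^2 = 100, 47^4 = 10, 47^8 = 100, 47^16 = 10, 47^32 = 100, 47^64 = 10
Test divisors in increasing order:
  k=1: 47^1 = 47 mod 111
  k=2: 47^2 = 100 mod 111
  k=3: 47^3 = 100 * 47 = 38 mod 111
  k=4: 47^4 = 10 mod 111
  k=6: 47^6 = 10 * 100 = 1 mod 111  <- first divisor giving 1
Order = 6

6


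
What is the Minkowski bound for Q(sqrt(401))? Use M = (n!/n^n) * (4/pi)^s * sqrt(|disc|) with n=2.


d = 401, d mod 4 = 1, so disc(K) = d = 401; |disc(K)| = 401
Real quadratic field, so n = 2, s = r2 = 0, r1 = 2
M = (n!/n^n) * (4/pi)^s * sqrt(|disc(K)|) = (2!/2^2) * (4/pi)^0 * sqrt(401)
= 0.5 * 1.000000 * 20.024984
= 10.0125

10.0125


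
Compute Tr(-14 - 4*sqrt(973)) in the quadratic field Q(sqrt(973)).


Tr(a + b*sqrt(d)) = (a + b*sqrt(d)) + (a - b*sqrt(d)) = 2a
= 2 * (-14)
= -28

-28


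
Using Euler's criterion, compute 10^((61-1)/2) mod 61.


p = 61 is prime and the exponent is (p-1)/2 = 30, so by Euler's criterion 10^30 = (10/61) = +1 or -1 mod 61.
Compute by square-and-multiply:
  30 = 16 + 8 + 4 + 2 (binary 11110)
  Repeated squaring mod 61: 10^1 = 10, 10^2 = 39, 10^4 = 57, 10^8 = 16, 10^16 = 12
  10^30 = 10^16 * 10^8 * 10^4 * 10^2 = 12 * 16 * 57 * 39 mod 61
    12 * 16 = 192 = 9 mod 61
    9 * 57 = 513 = 25 mod 61
    25 * 39 = 975 = 60 mod 61
  10^30 = 60 mod 61
Result 60 = p - 1 = -1 mod 61: 10 is a quadratic non-residue mod 61. As a residue in [0, p-1] the value is 60.
10^30 mod 61 = 60

60


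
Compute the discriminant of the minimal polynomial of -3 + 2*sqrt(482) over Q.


The element -3 + 2*sqrt(482) has minimal polynomial:
x^2 + 6*x - 1919
Discriminant = (6)^2 - 4*(-1919)
= 36 + 7676
= 7712

7712


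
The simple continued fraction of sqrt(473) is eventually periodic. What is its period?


Run the CF algorithm for sqrt(473).
a_0 = floor(sqrt(473)) = 21; set m_0=0, q_0=1.
Recurrence: m' = q*a - m,  q' = (d - m'^2)/q,  a' = floor((a_0 + m')/q').
  step 1: m=21, q=32, a=1
  step 2: m=11, q=11, a=2
  step 3: m=11, q=32, a=1
  step 4: m=21, q=1, a=42
a_4 = 2*a_0 = 42, so the period closes here.
sqrt(473) = [21; 1, 2, 1, 42]
Period length = 4

4


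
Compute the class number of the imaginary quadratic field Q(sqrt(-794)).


K = Q(sqrt(-794)). d mod 4 = 2, so D = disc(K) = 4d = -3176
h(K) equals the number of primitive reduced positive-definite forms (a, b, c) = a*x^2 + b*x*y + c*y^2 with b^2 - 4ac = D,
where reduced means |b| <= a <= c, with b >= 0 whenever |b| = a or a = c, and primitive means gcd(a, b, c) = 1.
Reduced forces 3a^2 <= |D| = 3176, so 1 <= a <= 32; b must have the parity of D, and c = (b^2 - D)/(4a) must be an integer >= a.
Enumerate a = 1..32, b in [-a, a]:
  a=1: (1, 0, 794)  [1]
  a=2: (2, 0, 397)  [1]
  a=3: (3, -2, 265), (3, 2, 265)  [2]
  a=4: none
  a=5: (5, -2, 159), (5, 2, 159)  [2]
  a=6: (6, -4, 133), (6, 4, 133)  [2]
  a=7: (7, -4, 114), (7, 4, 114)  [2]
  a=8: none
  a=9: (9, -8, 90), (9, 8, 90)  [2]
  a=10: (10, -8, 81), (10, 8, 81)  [2]
  a=11: (11, -6, 73), (11, 6, 73)  [2]
  a=12: none
  a=13: (13, -10, 63), (13, 10, 63)  [2]
  a=14: (14, -4, 57), (14, 4, 57)  [2]
  a=15: (15, -8, 54), (15, -2, 53), (15, 2, 53), (15, 8, 54)  [4]
  a=16..17: none
  a=18: (18, -8, 45), (18, 8, 45)  [2]
  a=19: (19, -4, 42), (19, 4, 42)  [2]
  a=20: none
  a=21: (21, -10, 39), (21, -4, 38), (21, 4, 38), (21, 10, 39)  [4]
  a=22: (22, -16, 39), (22, 16, 39)  [2]
  a=23..24: none
  a=25: (25, -18, 35), (25, 18, 35)  [2]
  a=26: (26, -16, 33), (26, 16, 33)  [2]
  a=27: (27, -8, 30), (27, 8, 30)  [2]
  a=28..29: none
  a=30: (30, -28, 33), (30, 28, 33)  [2]
  a=31..32: none
Total reduced forms: 1 + 1 + 2 + 2 + 2 + 2 + 2 + 2 + 2 + 2 + 2 + 4 + 2 + 2 + 4 + 2 + 2 + 2 + 2 + 2 = 42
h = 42

42


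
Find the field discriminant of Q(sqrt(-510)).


For K = Q(sqrt(d)) with d squarefree: disc(K) = d if d = 1 mod 4, and disc(K) = 4d if d = 2 or 3 mod 4.
Here d = -510, and d mod 4 = 2.
d = 2 mod 4, not 1 (O_K = Z[sqrt(d)]), so disc(K) = 4d = 4 * (-510) = -2040

-2040


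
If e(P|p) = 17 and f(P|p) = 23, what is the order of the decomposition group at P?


|D_P| = e * f
= 17 * 23
= 391

391


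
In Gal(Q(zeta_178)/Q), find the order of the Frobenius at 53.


The Frobenius at p in Gal(Q(zeta_n)/Q) = (Z/nZ)* is the class of p, so its order is ord_178(53), the smallest k >= 1 with 53^k = 1 mod 178.
n = 178 = 2 * 89, phi(178) = 88; the order divides phi(n).
Divisors of 88: 1, 2, 4, 8, 11, 22, 44, 88
Repeated squaring mod 178: 53^1 = 53, 53^2 = 139, 53^4 = 97, 53^8 = 153, 53^16 = 91, 53^32 = 93, 53^64 = 105
Test divisors in increasing order:
  k=1: 53^1 = 53 mod 178
  k=2: 53^2 = 139 mod 178
  k=4: 53^4 = 97 mod 178
  k=8: 53^8 = 153 mod 178
  k=11: 53^11 = 153 * 139 * 53 = 55 mod 178
  k=22: 53^22 = 91 * 97 * 139 = 177 mod 178
  k=44: 53^44 = 93 * 153 * 97 = 1 mod 178  <- first divisor giving 1
Order = 44

44


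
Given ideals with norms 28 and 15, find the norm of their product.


N(IJ) = N(I) * N(J)
= 28 * 15
= 420

420


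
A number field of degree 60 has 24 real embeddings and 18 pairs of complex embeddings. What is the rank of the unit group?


By Dirichlet's unit theorem:
rank = r1 + r2 - 1
= 24 + 18 - 1
= 41

41


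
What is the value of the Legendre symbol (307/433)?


p = 433 is prime, so compute (307/433) with the reciprocity algorithm (Jacobi-symbol steps: pull out 2s via (2/n), flip via reciprocity, reduce):
  reciprocity: (307/433) -> +(433/307)
  reduce: (126/307)
  pull out 2: (2/307) = -1  (since 307 mod 8 = 3)
  reciprocity: (63/307) -> -(307/63)
  reduce: (55/63)
  reciprocity: (55/63) -> -(63/55)
  reduce: (8/55)
  pull out 2: (2/55) = +1  (since 55 mod 8 = 7)
  pull out 2: (2/55) = +1  (since 55 mod 8 = 7)
  pull out 2: (2/55) = +1  (since 55 mod 8 = 7)
  (1/55) = 1
Product of signs = -1
(307/433) = -1

-1


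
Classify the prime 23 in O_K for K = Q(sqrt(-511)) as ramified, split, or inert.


K = Q(sqrt(-511)). Since d mod 4 = 1, disc(K) = -511.
Check p | disc: -511 mod 23 = 18.
p does not divide disc. Compute Legendre symbol (d/p):
18^((23-1)/2) mod 23 = 1
(d/p) = 1, so p splits: (p) = P*P' with e=1, f=1, g=2.
Therefore p is split.

split


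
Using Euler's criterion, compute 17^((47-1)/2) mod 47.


p = 47 is prime and the exponent is (p-1)/2 = 23, so by Euler's criterion 17^23 = (17/47) = +1 or -1 mod 47.
Compute by square-and-multiply:
  23 = 16 + 4 + 2 + 1 (binary 10111)
  Repeated squaring mod 47: 17^1 = 17, 17^2 = 7, 17^4 = 2, 17^8 = 4, 17^16 = 16
  17^23 = 17^16 * 17^4 * 17^2 * 17^1 = 16 * 2 * 7 * 17 mod 47
    16 * 2 = 32 = 32 mod 47
    32 * 7 = 224 = 36 mod 47
    36 * 17 = 612 = 1 mod 47
  17^23 = 1 mod 47
Result 1: 17 is a quadratic residue mod 47.
17^23 mod 47 = 1

1


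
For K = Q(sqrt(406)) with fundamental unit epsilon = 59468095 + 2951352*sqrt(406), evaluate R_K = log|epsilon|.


epsilon = 59468095 + 2951352*sqrt(406)
= 1.1894e+08
R = ln(1.1894e+08)
= 18.5941

18.5941


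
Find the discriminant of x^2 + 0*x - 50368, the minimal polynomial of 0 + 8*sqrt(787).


The element 0 + 8*sqrt(787) has minimal polynomial:
x^2 + 0*x - 50368
Discriminant = (0)^2 - 4*(-50368)
= 0 + 201472
= 201472

201472


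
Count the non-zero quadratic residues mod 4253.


For prime p, the number of non-zero quadratic residues is (p-1)/2.
= (4253-1)/2
= 2126

2126


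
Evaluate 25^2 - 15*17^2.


x^2 - d*y^2
= 25^2 - 15*17^2
= 625 - 4335
= -3710

-3710


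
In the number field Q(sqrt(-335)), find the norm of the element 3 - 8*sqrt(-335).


N(a + b*sqrt(d)) = a^2 - d*b^2
= (3)^2 - (-335)*(-8)^2
= 9 + 21440
= 21449

21449


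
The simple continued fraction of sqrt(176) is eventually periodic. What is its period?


Run the CF algorithm for sqrt(176).
a_0 = floor(sqrt(176)) = 13; set m_0=0, q_0=1.
Recurrence: m' = q*a - m,  q' = (d - m'^2)/q,  a' = floor((a_0 + m')/q').
  step 1: m=13, q=7, a=3
  step 2: m=8, q=16, a=1
  step 3: m=8, q=7, a=3
  step 4: m=13, q=1, a=26
a_4 = 2*a_0 = 26, so the period closes here.
sqrt(176) = [13; 3, 1, 3, 26]
Period length = 4

4


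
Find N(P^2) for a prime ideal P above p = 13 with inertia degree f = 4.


N(P^a) = p^(a*f)
= 13^(2*4)
= 13^8
= 815730721

815730721


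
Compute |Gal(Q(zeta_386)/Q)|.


|Gal(Q(zeta_386)/Q)| = phi(386)
= 192

192


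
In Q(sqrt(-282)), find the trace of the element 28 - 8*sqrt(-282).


Tr(a + b*sqrt(d)) = (a + b*sqrt(d)) + (a - b*sqrt(d)) = 2a
= 2 * (28)
= 56

56


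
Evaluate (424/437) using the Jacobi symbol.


Compute (424/437) via quadratic reciprocity:
  pull out 2: (2/437) = -1  (since 437 mod 8 = 5)
  pull out 2: (2/437) = -1  (since 437 mod 8 = 5)
  pull out 2: (2/437) = -1  (since 437 mod 8 = 5)
  reciprocity: (53/437) -> +(437/53)
  reduce: (13/53)
  reciprocity: (13/53) -> +(53/13)
  reduce: (1/13)
  (1/13) = 1
Product of signs = -1

-1


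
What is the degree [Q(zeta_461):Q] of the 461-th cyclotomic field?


The degree equals Euler's totient phi(461).
461 = 461
phi(461) = 460

460


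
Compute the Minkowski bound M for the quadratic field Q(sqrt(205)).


d = 205, d mod 4 = 1, so disc(K) = d = 205; |disc(K)| = 205
Real quadratic field, so n = 2, s = r2 = 0, r1 = 2
M = (n!/n^n) * (4/pi)^s * sqrt(|disc(K)|) = (2!/2^2) * (4/pi)^0 * sqrt(205)
= 0.5 * 1.000000 * 14.317821
= 7.1589

7.1589


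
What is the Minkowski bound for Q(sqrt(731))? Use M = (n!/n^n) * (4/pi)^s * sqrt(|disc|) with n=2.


d = 731, d mod 4 = 3, so disc(K) = 4d = 2924; |disc(K)| = 2924
Real quadratic field, so n = 2, s = r2 = 0, r1 = 2
M = (n!/n^n) * (4/pi)^s * sqrt(|disc(K)|) = (2!/2^2) * (4/pi)^0 * sqrt(2924)
= 0.5 * 1.000000 * 54.074023
= 27.0370

27.0370


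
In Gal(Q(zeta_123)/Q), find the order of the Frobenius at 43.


The Frobenius at p in Gal(Q(zeta_n)/Q) = (Z/nZ)* is the class of p, so its order is ord_123(43), the smallest k >= 1 with 43^k = 1 mod 123.
n = 123 = 3 * 41, phi(123) = 80; the order divides phi(n).
Divisors of 80: 1, 2, 4, 5, 8, 10, 16, 20, 40, 80
Repeated squaring mod 123: 43^1 = 43, 43^2 = 4, 43^4 = 16, 43^8 = 10, 43^16 = 100, 43^32 = 37, 43^64 = 16
Test divisors in increasing order:
  k=1: 43^1 = 43 mod 123
  k=2: 43^2 = 4 mod 123
  k=4: 43^4 = 16 mod 123
  k=5: 43^5 = 16 * 43 = 73 mod 123
  k=8: 43^8 = 10 mod 123
  k=10: 43^10 = 10 * 4 = 40 mod 123
  k=16: 43^16 = 100 mod 123
  k=20: 43^20 = 100 * 16 = 1 mod 123  <- first divisor giving 1
Order = 20

20


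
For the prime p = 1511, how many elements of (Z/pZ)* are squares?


For prime p, the number of non-zero quadratic residues is (p-1)/2.
= (1511-1)/2
= 755

755


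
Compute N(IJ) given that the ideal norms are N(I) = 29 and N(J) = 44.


N(IJ) = N(I) * N(J)
= 29 * 44
= 1276

1276


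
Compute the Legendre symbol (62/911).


p = 911 is prime, so compute (62/911) with the reciprocity algorithm (Jacobi-symbol steps: pull out 2s via (2/n), flip via reciprocity, reduce):
  pull out 2: (2/911) = +1  (since 911 mod 8 = 7)
  reciprocity: (31/911) -> -(911/31)
  reduce: (12/31)
  pull out 2: (2/31) = +1  (since 31 mod 8 = 7)
  pull out 2: (2/31) = +1  (since 31 mod 8 = 7)
  reciprocity: (3/31) -> -(31/3)
  reduce: (1/3)
  (1/3) = 1
Product of signs = 1
(62/911) = 1

1


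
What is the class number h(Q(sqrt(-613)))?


K = Q(sqrt(-613)). d mod 4 = 3, so D = disc(K) = 4d = -2452
h(K) equals the number of primitive reduced positive-definite forms (a, b, c) = a*x^2 + b*x*y + c*y^2 with b^2 - 4ac = D,
where reduced means |b| <= a <= c, with b >= 0 whenever |b| = a or a = c, and primitive means gcd(a, b, c) = 1.
Reduced forces 3a^2 <= |D| = 2452, so 1 <= a <= 28; b must have the parity of D, and c = (b^2 - D)/(4a) must be an integer >= a.
Enumerate a = 1..28, b in [-a, a]:
  a=1: (1, 0, 613)  [1]
  a=2: (2, 2, 307)  [1]
  a=3..10: none
  a=11: (11, -10, 58), (11, 10, 58)  [2]
  a=12..16: none
  a=17: (17, -8, 37), (17, 8, 37)  [2]
  a=18..21: none
  a=22: (22, -10, 29), (22, 10, 29)  [2]
  a=23: (23, -20, 31), (23, 20, 31)  [2]
  a=24..28: none
Total reduced forms: 1 + 1 + 2 + 2 + 2 + 2 = 10
h = 10

10


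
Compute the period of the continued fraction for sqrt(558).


Run the CF algorithm for sqrt(558).
a_0 = floor(sqrt(558)) = 23; set m_0=0, q_0=1.
Recurrence: m' = q*a - m,  q' = (d - m'^2)/q,  a' = floor((a_0 + m')/q').
  step 1: m=23, q=29, a=1
  step 2: m=6, q=18, a=1
  step 3: m=12, q=23, a=1
  step 4: m=11, q=19, a=1
  step 5: m=8, q=26, a=1
  step 6: m=18, q=9, a=4
  step 7: m=18, q=26, a=1
  step 8: m=8, q=19, a=1
  step 9: m=11, q=23, a=1
  step 10: m=12, q=18, a=1
  step 11: m=6, q=29, a=1
  step 12: m=23, q=1, a=46
a_12 = 2*a_0 = 46, so the period closes here.
sqrt(558) = [23; 1, 1, 1, 1, 1, 4, 1, 1, 1, 1, 1, 46]
Period length = 12

12


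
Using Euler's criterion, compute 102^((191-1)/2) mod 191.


p = 191 is prime and the exponent is (p-1)/2 = 95, so by Euler's criterion 102^95 = (102/191) = +1 or -1 mod 191.
Compute by square-and-multiply:
  95 = 64 + 16 + 8 + 4 + 2 + 1 (binary 1011111)
  Repeated squaring mod 191: 102^1 = 102, 102^2 = 90, 102^4 = 78, 102^8 = 163, 102^16 = 20, 102^32 = 18, 102^64 = 133
  102^95 = 102^64 * 102^16 * 102^8 * 102^4 * 102^2 * 102^1 = 133 * 20 * 163 * 78 * 90 * 102 mod 191
    133 * 20 = 2660 = 177 mod 191
    177 * 163 = 28851 = 10 mod 191
    10 * 78 = 780 = 16 mod 191
    16 * 90 = 1440 = 103 mod 191
    103 * 102 = 10506 = 1 mod 191
  102^95 = 1 mod 191
Result 1: 102 is a quadratic residue mod 191.
102^95 mod 191 = 1

1


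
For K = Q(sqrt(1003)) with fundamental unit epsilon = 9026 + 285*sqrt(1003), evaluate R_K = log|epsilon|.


epsilon = 9026 + 285*sqrt(1003)
= 18051.9999
R = ln(18051.9999)
= 9.8010

9.8010


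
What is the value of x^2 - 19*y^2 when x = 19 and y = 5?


x^2 - d*y^2
= 19^2 - 19*5^2
= 361 - 475
= -114

-114


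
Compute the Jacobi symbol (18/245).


Compute (18/245) via quadratic reciprocity:
  pull out 2: (2/245) = -1  (since 245 mod 8 = 5)
  reciprocity: (9/245) -> +(245/9)
  reduce: (2/9)
  pull out 2: (2/9) = +1  (since 9 mod 8 = 1)
  (1/9) = 1
Product of signs = -1

-1


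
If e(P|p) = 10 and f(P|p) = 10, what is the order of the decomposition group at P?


|D_P| = e * f
= 10 * 10
= 100

100


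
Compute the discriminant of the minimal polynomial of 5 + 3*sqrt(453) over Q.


The element 5 + 3*sqrt(453) has minimal polynomial:
x^2 - 10*x - 4052
Discriminant = (-10)^2 - 4*(-4052)
= 100 + 16208
= 16308

16308


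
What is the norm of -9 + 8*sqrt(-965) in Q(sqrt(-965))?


N(a + b*sqrt(d)) = a^2 - d*b^2
= (-9)^2 - (-965)*(8)^2
= 81 + 61760
= 61841

61841


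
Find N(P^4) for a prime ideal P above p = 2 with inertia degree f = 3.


N(P^a) = p^(a*f)
= 2^(4*3)
= 2^12
= 4096

4096
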